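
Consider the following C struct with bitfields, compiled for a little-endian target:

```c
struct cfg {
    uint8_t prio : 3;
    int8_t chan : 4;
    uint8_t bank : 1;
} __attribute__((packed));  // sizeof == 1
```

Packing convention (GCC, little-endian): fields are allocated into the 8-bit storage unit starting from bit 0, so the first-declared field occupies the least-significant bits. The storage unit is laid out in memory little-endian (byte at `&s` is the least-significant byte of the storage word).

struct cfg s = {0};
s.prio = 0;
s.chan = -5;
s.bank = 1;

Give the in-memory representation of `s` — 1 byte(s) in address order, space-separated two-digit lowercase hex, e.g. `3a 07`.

prio (3b) val=0 bits=0x0 at bit 0: 0x00
chan (4b) val=-5 bits=0xb at bit 3: 0x58
bank (1b) val=1 bits=0x1 at bit 7: 0xd8
word = 0xd8 → little-endian bytes:
  [0]=0xd8

d8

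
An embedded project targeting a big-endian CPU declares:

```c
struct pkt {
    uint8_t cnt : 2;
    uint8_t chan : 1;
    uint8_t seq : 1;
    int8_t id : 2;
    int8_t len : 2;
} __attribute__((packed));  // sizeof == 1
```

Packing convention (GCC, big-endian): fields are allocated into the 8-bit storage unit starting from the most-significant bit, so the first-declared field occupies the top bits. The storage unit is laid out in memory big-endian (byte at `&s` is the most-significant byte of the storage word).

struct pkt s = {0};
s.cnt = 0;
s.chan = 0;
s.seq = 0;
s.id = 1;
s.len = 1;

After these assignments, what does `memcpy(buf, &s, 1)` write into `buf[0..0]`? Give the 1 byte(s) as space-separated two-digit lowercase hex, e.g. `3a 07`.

05

[6+:2] cnt=0 & 0x3 = 0x0; word=0x00
[5+:1] chan=0 & 0x1 = 0x0; word=0x00
[4+:1] seq=0 & 0x1 = 0x0; word=0x00
[2+:2] id=1 & 0x3 = 0x1; word=0x04
[0+:2] len=1 & 0x3 = 0x1; word=0x05
word = 0x05 → big-endian bytes:
  [0]=0x05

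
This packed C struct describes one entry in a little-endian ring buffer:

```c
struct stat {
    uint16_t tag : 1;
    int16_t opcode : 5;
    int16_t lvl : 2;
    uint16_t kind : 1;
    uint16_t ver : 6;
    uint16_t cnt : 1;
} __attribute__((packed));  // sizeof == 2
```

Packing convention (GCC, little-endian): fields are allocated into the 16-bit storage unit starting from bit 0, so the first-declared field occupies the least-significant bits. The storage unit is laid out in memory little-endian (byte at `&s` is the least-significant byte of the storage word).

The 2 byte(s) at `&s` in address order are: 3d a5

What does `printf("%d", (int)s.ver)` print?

18

[0]=0x3d [1]=0xa5 (little-endian) → word 0xa53d
tag [0+:1] = (word>>0) & 0x1 = 1
opcode [1+:5] = (word>>1) & 0x1f = 30
lvl [6+:2] = (word>>6) & 0x3 = 0
kind [8+:1] = (word>>8) & 0x1 = 1
ver [9+:6] = (word>>9) & 0x3f = 18  ←
cnt [15+:1] = (word>>15) & 0x1 = 1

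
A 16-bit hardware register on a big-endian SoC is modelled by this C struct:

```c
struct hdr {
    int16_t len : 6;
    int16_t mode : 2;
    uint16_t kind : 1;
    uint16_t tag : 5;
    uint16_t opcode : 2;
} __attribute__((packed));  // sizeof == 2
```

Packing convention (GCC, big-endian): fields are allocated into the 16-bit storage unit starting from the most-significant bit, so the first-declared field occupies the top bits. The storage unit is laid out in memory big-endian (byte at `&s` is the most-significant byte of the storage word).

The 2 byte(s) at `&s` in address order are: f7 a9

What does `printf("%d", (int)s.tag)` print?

10

[0]=0xf7 [1]=0xa9 (big-endian) → word 0xf7a9
len [10+:6] = (word>>10) & 0x3f = 61
mode [8+:2] = (word>>8) & 0x3 = 3
kind [7+:1] = (word>>7) & 0x1 = 1
tag [2+:5] = (word>>2) & 0x1f = 10  ←
opcode [0+:2] = (word>>0) & 0x3 = 1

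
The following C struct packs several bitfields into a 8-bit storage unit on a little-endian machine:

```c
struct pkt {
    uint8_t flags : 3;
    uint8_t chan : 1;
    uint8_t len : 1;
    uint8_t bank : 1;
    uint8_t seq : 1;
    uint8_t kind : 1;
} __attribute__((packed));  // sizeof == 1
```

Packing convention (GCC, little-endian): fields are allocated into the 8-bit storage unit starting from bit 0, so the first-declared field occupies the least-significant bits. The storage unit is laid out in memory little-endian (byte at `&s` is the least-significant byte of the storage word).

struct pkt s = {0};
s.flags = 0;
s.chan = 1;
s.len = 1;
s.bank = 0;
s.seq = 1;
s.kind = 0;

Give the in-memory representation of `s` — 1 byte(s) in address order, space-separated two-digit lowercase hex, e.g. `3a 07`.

flags:3 = 0 → 0x0 << 0 → word 0x00
chan:1 = 1 → 0x1 << 3 → word 0x08
len:1 = 1 → 0x1 << 4 → word 0x18
bank:1 = 0 → 0x0 << 5 → word 0x18
seq:1 = 1 → 0x1 << 6 → word 0x58
kind:1 = 0 → 0x0 << 7 → word 0x58
word = 0x58 → little-endian bytes:
  [0]=0x58

58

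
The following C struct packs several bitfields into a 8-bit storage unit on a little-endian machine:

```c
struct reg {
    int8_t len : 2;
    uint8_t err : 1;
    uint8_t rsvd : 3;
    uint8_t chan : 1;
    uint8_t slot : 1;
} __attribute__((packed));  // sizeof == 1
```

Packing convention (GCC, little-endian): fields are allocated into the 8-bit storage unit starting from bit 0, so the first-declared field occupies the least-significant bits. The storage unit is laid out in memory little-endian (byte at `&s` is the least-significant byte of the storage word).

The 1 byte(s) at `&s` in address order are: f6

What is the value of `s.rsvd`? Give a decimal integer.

6

[0]=0xf6 (little-endian) → word 0xf6
len [0+:2] = (word>>0) & 0x3 = 2
err [2+:1] = (word>>2) & 0x1 = 1
rsvd [3+:3] = (word>>3) & 0x7 = 6  ←
chan [6+:1] = (word>>6) & 0x1 = 1
slot [7+:1] = (word>>7) & 0x1 = 1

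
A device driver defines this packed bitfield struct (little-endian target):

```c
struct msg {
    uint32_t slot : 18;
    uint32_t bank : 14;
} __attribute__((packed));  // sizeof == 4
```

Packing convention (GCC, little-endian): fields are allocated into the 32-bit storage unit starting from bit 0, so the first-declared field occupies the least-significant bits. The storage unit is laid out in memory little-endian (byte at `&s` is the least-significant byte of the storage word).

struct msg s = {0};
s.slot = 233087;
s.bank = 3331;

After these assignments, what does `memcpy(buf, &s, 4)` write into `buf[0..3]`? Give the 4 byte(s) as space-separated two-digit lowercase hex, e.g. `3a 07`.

[0+:18] slot=233087 & 0x3ffff = 0x38e7f; word=0x00038e7f
[18+:14] bank=3331 & 0x3fff = 0xd03; word=0x340f8e7f
word = 0x340f8e7f → little-endian bytes:
  [0]=0x7f  [1]=0x8e  [2]=0x0f  [3]=0x34

7f 8e 0f 34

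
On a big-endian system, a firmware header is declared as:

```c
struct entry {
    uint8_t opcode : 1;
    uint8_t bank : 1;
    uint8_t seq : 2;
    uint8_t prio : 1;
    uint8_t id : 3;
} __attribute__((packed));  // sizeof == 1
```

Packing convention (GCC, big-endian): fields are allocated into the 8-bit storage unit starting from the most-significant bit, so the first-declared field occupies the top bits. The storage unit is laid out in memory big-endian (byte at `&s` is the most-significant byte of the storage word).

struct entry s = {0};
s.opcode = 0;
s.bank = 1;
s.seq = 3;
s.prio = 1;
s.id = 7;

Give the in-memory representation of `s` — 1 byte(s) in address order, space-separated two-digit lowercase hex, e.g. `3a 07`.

7f

opcode:1 = 0 → 0x0 << 7 → word 0x00
bank:1 = 1 → 0x1 << 6 → word 0x40
seq:2 = 3 → 0x3 << 4 → word 0x70
prio:1 = 1 → 0x1 << 3 → word 0x78
id:3 = 7 → 0x7 << 0 → word 0x7f
word = 0x7f → big-endian bytes:
  [0]=0x7f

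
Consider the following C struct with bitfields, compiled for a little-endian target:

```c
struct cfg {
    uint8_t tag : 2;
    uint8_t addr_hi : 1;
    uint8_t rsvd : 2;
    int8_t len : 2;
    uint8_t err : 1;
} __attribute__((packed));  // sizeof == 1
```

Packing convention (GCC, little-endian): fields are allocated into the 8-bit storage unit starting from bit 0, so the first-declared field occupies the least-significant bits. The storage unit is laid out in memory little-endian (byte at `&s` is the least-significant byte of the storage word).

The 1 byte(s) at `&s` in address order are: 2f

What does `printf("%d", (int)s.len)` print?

[0]=0x2f (little-endian) → word 0x2f
tag:2 @ bit 0 → (0x2f>>0)&0x3 = 0x3
addr_hi:1 @ bit 2 → (0x2f>>2)&0x1 = 0x1
rsvd:2 @ bit 3 → (0x2f>>3)&0x3 = 0x1
len:2 @ bit 5 → (0x2f>>5)&0x3 = 0x1  ←
err:1 @ bit 7 → (0x2f>>7)&0x1 = 0x0
len signed 2b, MSB=0: value = 1

1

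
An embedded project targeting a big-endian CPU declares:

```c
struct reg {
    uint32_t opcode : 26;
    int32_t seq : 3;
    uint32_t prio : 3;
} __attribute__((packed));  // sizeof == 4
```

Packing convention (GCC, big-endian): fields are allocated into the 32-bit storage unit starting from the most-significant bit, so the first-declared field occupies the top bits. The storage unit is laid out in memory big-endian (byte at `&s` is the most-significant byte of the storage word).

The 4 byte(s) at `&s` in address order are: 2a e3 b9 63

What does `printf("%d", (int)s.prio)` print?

3

[0]=0x2a [1]=0xe3 [2]=0xb9 [3]=0x63 (big-endian) → word 0x2ae3b963
opcode [6+:26] = (word>>6) & 0x3ffffff = 11243237
seq [3+:3] = (word>>3) & 0x7 = 4
prio [0+:3] = (word>>0) & 0x7 = 3  ←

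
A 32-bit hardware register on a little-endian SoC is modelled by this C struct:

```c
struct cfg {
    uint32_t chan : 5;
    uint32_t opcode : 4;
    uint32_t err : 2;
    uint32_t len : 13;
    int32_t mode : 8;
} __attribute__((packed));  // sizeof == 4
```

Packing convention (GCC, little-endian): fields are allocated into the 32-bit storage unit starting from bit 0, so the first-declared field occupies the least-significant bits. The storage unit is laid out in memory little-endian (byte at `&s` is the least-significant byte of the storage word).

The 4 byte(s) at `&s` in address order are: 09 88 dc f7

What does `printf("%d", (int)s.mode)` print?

-9

[0]=0x09 [1]=0x88 [2]=0xdc [3]=0xf7 (little-endian) → word 0xf7dc8809
chan:5 @ bit 0 → (0xf7dc8809>>0)&0x1f = 0x9
opcode:4 @ bit 5 → (0xf7dc8809>>5)&0xf = 0x0
err:2 @ bit 9 → (0xf7dc8809>>9)&0x3 = 0x0
len:13 @ bit 11 → (0xf7dc8809>>11)&0x1fff = 0x1b91
mode:8 @ bit 24 → (0xf7dc8809>>24)&0xff = 0xf7  ←
mode signed 8b, MSB=1: 247 - 256 = -9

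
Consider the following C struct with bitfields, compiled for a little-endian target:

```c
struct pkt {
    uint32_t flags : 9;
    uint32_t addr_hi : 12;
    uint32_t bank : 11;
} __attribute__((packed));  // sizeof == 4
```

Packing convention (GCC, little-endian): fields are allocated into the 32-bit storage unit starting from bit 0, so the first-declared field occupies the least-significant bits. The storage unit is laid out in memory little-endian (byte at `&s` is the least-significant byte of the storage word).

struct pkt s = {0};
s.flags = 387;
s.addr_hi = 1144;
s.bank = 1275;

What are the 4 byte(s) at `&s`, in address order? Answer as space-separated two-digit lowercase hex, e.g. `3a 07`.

83 f1 68 9f

flags (9b) val=387 bits=0x183 at bit 0: 0x00000183
addr_hi (12b) val=1144 bits=0x478 at bit 9: 0x0008f183
bank (11b) val=1275 bits=0x4fb at bit 21: 0x9f68f183
word = 0x9f68f183 → little-endian bytes:
  [0]=0x83  [1]=0xf1  [2]=0x68  [3]=0x9f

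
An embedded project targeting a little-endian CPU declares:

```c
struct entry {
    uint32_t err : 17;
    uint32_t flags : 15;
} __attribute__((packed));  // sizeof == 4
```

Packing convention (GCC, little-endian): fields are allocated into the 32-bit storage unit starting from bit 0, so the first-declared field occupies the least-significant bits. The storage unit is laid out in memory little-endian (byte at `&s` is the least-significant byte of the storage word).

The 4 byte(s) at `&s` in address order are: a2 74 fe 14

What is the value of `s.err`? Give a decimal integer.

29858

[0]=0xa2 [1]=0x74 [2]=0xfe [3]=0x14 (little-endian) → word 0x14fe74a2
err:17 @ bit 0 → (0x14fe74a2>>0)&0x1ffff = 0x74a2  ←
flags:15 @ bit 17 → (0x14fe74a2>>17)&0x7fff = 0xa7f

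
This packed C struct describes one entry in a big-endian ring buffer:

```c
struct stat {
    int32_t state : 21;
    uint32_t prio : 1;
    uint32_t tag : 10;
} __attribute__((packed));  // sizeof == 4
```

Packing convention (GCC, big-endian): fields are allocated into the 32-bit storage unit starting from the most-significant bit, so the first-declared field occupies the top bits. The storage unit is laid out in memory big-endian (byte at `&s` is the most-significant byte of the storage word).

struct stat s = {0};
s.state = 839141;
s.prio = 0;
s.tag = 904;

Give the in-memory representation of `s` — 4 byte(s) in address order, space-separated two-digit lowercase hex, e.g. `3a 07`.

state (21b) val=839141 bits=0xccde5 at bit 11: 0x666f2800
prio (1b) val=0 bits=0x0 at bit 10: 0x666f2800
tag (10b) val=904 bits=0x388 at bit 0: 0x666f2b88
word = 0x666f2b88 → big-endian bytes:
  [0]=0x66  [1]=0x6f  [2]=0x2b  [3]=0x88

66 6f 2b 88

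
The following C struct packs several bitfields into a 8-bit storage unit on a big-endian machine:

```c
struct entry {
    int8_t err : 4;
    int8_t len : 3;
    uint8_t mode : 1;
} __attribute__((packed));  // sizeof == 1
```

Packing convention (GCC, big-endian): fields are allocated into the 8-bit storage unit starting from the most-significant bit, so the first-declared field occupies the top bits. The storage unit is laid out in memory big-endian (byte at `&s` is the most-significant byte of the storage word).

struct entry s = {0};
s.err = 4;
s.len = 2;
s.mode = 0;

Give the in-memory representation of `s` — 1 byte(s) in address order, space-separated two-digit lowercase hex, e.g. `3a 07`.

err:4 = 4 → 0x4 << 4 → word 0x40
len:3 = 2 → 0x2 << 1 → word 0x44
mode:1 = 0 → 0x0 << 0 → word 0x44
word = 0x44 → big-endian bytes:
  [0]=0x44

44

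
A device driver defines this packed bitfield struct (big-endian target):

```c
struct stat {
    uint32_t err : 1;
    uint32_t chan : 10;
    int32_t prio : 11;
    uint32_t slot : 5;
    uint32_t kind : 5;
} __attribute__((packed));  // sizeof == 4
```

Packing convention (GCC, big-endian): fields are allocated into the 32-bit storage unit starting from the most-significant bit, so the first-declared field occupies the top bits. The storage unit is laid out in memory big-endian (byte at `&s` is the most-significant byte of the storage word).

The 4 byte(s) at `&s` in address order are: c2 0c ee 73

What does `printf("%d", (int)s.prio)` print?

827

[0]=0xc2 [1]=0x0c [2]=0xee [3]=0x73 (big-endian) → word 0xc20cee73
err [31+:1] = (word>>31) & 0x1 = 1
chan [21+:10] = (word>>21) & 0x3ff = 528
prio [10+:11] = (word>>10) & 0x7ff = 827  ←
slot [5+:5] = (word>>5) & 0x1f = 19
kind [0+:5] = (word>>0) & 0x1f = 19
prio signed 11b, MSB=0: value = 827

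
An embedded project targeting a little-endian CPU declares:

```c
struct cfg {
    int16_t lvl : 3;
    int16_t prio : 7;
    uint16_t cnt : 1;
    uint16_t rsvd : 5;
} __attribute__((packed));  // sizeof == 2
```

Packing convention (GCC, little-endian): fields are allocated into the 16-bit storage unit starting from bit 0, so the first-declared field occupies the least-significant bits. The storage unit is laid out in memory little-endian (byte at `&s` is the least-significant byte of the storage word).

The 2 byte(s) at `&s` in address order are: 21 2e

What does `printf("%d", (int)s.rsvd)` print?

5

[0]=0x21 [1]=0x2e (little-endian) → word 0x2e21
lvl [0+:3] = (word>>0) & 0x7 = 1
prio [3+:7] = (word>>3) & 0x7f = 68
cnt [10+:1] = (word>>10) & 0x1 = 1
rsvd [11+:5] = (word>>11) & 0x1f = 5  ←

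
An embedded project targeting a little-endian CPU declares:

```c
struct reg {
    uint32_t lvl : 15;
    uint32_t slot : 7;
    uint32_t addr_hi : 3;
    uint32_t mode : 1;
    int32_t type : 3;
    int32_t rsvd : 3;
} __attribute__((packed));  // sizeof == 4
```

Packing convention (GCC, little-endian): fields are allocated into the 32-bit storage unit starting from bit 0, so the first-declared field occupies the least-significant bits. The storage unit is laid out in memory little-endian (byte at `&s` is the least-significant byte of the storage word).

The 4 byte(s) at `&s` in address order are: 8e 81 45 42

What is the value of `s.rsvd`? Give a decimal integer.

2

[0]=0x8e [1]=0x81 [2]=0x45 [3]=0x42 (little-endian) → word 0x4245818e
lvl:15 @ bit 0 → (0x4245818e>>0)&0x7fff = 0x18e
slot:7 @ bit 15 → (0x4245818e>>15)&0x7f = 0xb
addr_hi:3 @ bit 22 → (0x4245818e>>22)&0x7 = 0x1
mode:1 @ bit 25 → (0x4245818e>>25)&0x1 = 0x1
type:3 @ bit 26 → (0x4245818e>>26)&0x7 = 0x0
rsvd:3 @ bit 29 → (0x4245818e>>29)&0x7 = 0x2  ←
rsvd signed 3b, MSB=0: value = 2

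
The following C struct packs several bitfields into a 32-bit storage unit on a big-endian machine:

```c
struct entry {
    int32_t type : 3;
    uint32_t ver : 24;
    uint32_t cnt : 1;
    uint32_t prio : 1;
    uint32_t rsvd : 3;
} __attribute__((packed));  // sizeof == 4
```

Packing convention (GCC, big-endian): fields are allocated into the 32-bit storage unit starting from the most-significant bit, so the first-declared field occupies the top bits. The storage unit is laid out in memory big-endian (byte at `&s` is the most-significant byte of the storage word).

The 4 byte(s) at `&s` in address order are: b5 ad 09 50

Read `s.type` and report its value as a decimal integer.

[0]=0xb5 [1]=0xad [2]=0x09 [3]=0x50 (big-endian) → word 0xb5ad0950
type:3 @ bit 29 → (0xb5ad0950>>29)&0x7 = 0x5  ←
ver:24 @ bit 5 → (0xb5ad0950>>5)&0xffffff = 0xad684a
cnt:1 @ bit 4 → (0xb5ad0950>>4)&0x1 = 0x1
prio:1 @ bit 3 → (0xb5ad0950>>3)&0x1 = 0x0
rsvd:3 @ bit 0 → (0xb5ad0950>>0)&0x7 = 0x0
type signed 3b, MSB=1: 5 - 8 = -3

-3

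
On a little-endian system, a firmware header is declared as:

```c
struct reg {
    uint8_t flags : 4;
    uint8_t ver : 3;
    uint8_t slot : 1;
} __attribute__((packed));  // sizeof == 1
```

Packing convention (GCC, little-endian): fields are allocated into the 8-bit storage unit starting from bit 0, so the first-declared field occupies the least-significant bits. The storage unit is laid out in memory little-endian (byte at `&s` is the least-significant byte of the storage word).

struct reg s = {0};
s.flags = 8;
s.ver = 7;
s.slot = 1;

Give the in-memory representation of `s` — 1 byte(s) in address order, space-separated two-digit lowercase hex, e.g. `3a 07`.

flags:4 = 8 → 0x8 << 0 → word 0x08
ver:3 = 7 → 0x7 << 4 → word 0x78
slot:1 = 1 → 0x1 << 7 → word 0xf8
word = 0xf8 → little-endian bytes:
  [0]=0xf8

f8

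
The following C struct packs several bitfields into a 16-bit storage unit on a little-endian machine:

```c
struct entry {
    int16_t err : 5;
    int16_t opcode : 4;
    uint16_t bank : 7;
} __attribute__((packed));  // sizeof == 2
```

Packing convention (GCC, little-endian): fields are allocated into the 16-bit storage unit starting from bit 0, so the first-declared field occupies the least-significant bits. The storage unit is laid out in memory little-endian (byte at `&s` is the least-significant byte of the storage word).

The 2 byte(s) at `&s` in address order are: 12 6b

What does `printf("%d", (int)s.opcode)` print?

-8

[0]=0x12 [1]=0x6b (little-endian) → word 0x6b12
err [0+:5] = (word>>0) & 0x1f = 18
opcode [5+:4] = (word>>5) & 0xf = 8  ←
bank [9+:7] = (word>>9) & 0x7f = 53
opcode signed 4b, MSB=1: 8 - 16 = -8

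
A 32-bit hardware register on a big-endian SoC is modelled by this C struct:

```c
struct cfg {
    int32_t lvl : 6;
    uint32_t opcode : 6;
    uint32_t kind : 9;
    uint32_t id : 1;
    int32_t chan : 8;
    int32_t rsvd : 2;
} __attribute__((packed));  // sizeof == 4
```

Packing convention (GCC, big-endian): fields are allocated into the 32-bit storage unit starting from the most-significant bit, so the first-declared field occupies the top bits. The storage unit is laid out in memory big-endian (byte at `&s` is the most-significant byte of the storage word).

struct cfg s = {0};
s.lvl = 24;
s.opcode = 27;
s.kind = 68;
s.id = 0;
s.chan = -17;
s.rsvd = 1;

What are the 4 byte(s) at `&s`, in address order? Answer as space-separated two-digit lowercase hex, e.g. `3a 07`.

61 b2 23 bd

[26+:6] lvl=24 & 0x3f = 0x18; word=0x60000000
[20+:6] opcode=27 & 0x3f = 0x1b; word=0x61b00000
[11+:9] kind=68 & 0x1ff = 0x44; word=0x61b22000
[10+:1] id=0 & 0x1 = 0x0; word=0x61b22000
[2+:8] chan=-17 & 0xff = 0xef; word=0x61b223bc
[0+:2] rsvd=1 & 0x3 = 0x1; word=0x61b223bd
word = 0x61b223bd → big-endian bytes:
  [0]=0x61  [1]=0xb2  [2]=0x23  [3]=0xbd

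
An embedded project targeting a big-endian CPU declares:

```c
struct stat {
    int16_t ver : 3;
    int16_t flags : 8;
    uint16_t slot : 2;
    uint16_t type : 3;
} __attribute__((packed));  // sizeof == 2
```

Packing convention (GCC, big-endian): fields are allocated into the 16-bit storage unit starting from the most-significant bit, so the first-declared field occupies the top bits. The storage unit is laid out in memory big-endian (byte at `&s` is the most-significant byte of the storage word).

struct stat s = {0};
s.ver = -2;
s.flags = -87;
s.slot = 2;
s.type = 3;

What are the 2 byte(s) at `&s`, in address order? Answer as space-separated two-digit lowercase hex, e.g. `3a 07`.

d5 33

ver (3b) val=-2 bits=0x6 at bit 13: 0xc000
flags (8b) val=-87 bits=0xa9 at bit 5: 0xd520
slot (2b) val=2 bits=0x2 at bit 3: 0xd530
type (3b) val=3 bits=0x3 at bit 0: 0xd533
word = 0xd533 → big-endian bytes:
  [0]=0xd5  [1]=0x33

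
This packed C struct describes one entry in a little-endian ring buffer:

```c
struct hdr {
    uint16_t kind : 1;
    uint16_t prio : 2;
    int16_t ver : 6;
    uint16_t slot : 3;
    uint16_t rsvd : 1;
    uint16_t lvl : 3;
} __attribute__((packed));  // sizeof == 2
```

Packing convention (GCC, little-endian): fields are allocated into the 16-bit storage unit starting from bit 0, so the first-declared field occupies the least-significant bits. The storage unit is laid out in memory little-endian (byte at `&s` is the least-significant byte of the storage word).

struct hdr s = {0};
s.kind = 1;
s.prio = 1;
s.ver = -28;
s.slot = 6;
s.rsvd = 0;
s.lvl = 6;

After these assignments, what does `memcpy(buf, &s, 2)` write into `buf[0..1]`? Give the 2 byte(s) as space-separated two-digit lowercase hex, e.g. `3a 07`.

23 cd

kind:1 = 1 → 0x1 << 0 → word 0x0001
prio:2 = 1 → 0x1 << 1 → word 0x0003
ver:6 = -28 → 0x24 << 3 → word 0x0123
slot:3 = 6 → 0x6 << 9 → word 0x0d23
rsvd:1 = 0 → 0x0 << 12 → word 0x0d23
lvl:3 = 6 → 0x6 << 13 → word 0xcd23
word = 0xcd23 → little-endian bytes:
  [0]=0x23  [1]=0xcd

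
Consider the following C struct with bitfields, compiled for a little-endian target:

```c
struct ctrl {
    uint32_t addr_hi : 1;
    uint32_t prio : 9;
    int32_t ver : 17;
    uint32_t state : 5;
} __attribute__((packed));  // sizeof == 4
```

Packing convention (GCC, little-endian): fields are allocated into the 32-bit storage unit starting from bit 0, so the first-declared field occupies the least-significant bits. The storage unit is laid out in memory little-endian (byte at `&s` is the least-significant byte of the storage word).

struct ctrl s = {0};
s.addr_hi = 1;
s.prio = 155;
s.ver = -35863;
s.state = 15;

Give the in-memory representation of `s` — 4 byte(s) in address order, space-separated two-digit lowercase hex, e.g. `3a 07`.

addr_hi (1b) val=1 bits=0x1 at bit 0: 0x00000001
prio (9b) val=155 bits=0x9b at bit 1: 0x00000137
ver (17b) val=-35863 bits=0x173e9 at bit 10: 0x05cfa537
state (5b) val=15 bits=0xf at bit 27: 0x7dcfa537
word = 0x7dcfa537 → little-endian bytes:
  [0]=0x37  [1]=0xa5  [2]=0xcf  [3]=0x7d

37 a5 cf 7d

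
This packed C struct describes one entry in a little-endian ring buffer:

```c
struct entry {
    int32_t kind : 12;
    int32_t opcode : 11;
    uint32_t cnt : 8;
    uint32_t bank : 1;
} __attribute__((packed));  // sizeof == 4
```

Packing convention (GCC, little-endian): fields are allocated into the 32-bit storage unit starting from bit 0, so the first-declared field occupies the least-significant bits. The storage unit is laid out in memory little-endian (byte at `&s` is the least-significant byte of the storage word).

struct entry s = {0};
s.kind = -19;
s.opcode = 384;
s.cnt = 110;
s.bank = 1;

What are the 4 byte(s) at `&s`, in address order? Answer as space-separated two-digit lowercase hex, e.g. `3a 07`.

ed 0f 18 b7

kind:12 = -19 → 0xfed << 0 → word 0x00000fed
opcode:11 = 384 → 0x180 << 12 → word 0x00180fed
cnt:8 = 110 → 0x6e << 23 → word 0x37180fed
bank:1 = 1 → 0x1 << 31 → word 0xb7180fed
word = 0xb7180fed → little-endian bytes:
  [0]=0xed  [1]=0x0f  [2]=0x18  [3]=0xb7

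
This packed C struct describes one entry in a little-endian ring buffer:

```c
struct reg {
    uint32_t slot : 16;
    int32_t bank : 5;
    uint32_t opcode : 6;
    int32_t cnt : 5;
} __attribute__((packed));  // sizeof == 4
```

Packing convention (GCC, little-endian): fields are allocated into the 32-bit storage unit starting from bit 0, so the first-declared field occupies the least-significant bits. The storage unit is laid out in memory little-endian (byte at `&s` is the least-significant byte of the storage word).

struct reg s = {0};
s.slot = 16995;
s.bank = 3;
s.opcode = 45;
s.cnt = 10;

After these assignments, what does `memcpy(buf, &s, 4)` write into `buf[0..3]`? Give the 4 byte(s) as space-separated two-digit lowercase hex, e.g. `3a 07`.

63 42 a3 55

slot (16b) val=16995 bits=0x4263 at bit 0: 0x00004263
bank (5b) val=3 bits=0x3 at bit 16: 0x00034263
opcode (6b) val=45 bits=0x2d at bit 21: 0x05a34263
cnt (5b) val=10 bits=0xa at bit 27: 0x55a34263
word = 0x55a34263 → little-endian bytes:
  [0]=0x63  [1]=0x42  [2]=0xa3  [3]=0x55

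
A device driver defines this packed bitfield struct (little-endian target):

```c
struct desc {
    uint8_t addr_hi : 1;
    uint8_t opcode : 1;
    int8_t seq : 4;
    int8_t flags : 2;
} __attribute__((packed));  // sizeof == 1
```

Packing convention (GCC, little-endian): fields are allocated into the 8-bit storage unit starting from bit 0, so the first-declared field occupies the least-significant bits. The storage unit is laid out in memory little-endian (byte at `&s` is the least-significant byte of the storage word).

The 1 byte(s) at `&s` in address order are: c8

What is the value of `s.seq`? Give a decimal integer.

[0]=0xc8 (little-endian) → word 0xc8
addr_hi [0+:1] = (word>>0) & 0x1 = 0
opcode [1+:1] = (word>>1) & 0x1 = 0
seq [2+:4] = (word>>2) & 0xf = 2  ←
flags [6+:2] = (word>>6) & 0x3 = 3
seq signed 4b, MSB=0: value = 2

2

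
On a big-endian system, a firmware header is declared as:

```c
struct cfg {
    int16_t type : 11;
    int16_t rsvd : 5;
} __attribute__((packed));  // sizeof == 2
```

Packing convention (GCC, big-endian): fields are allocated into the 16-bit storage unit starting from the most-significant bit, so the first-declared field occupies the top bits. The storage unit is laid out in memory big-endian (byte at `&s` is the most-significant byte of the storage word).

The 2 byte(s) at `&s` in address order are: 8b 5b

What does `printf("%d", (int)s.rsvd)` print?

-5

[0]=0x8b [1]=0x5b (big-endian) → word 0x8b5b
type:11 @ bit 5 → (0x8b5b>>5)&0x7ff = 0x45a
rsvd:5 @ bit 0 → (0x8b5b>>0)&0x1f = 0x1b  ←
rsvd signed 5b, MSB=1: 27 - 32 = -5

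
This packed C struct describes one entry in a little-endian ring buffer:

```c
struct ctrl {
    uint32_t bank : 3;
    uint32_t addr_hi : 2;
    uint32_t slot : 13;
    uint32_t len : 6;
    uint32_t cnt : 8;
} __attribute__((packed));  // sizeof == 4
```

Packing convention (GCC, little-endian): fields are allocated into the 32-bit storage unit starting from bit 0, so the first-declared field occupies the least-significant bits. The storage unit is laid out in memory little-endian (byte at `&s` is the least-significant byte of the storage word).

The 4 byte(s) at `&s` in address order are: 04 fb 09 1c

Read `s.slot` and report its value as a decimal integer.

4056

[0]=0x04 [1]=0xfb [2]=0x09 [3]=0x1c (little-endian) → word 0x1c09fb04
bank [0+:3] = (word>>0) & 0x7 = 4
addr_hi [3+:2] = (word>>3) & 0x3 = 0
slot [5+:13] = (word>>5) & 0x1fff = 4056  ←
len [18+:6] = (word>>18) & 0x3f = 2
cnt [24+:8] = (word>>24) & 0xff = 28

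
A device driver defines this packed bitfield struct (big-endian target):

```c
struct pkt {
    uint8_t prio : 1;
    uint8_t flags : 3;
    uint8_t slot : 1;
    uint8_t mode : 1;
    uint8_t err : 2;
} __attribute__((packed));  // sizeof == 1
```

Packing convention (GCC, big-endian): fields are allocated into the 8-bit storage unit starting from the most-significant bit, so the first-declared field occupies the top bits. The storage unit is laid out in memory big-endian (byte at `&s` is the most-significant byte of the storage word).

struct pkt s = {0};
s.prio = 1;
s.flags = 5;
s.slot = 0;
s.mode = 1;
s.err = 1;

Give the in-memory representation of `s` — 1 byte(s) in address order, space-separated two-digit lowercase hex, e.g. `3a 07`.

prio (1b) val=1 bits=0x1 at bit 7: 0x80
flags (3b) val=5 bits=0x5 at bit 4: 0xd0
slot (1b) val=0 bits=0x0 at bit 3: 0xd0
mode (1b) val=1 bits=0x1 at bit 2: 0xd4
err (2b) val=1 bits=0x1 at bit 0: 0xd5
word = 0xd5 → big-endian bytes:
  [0]=0xd5

d5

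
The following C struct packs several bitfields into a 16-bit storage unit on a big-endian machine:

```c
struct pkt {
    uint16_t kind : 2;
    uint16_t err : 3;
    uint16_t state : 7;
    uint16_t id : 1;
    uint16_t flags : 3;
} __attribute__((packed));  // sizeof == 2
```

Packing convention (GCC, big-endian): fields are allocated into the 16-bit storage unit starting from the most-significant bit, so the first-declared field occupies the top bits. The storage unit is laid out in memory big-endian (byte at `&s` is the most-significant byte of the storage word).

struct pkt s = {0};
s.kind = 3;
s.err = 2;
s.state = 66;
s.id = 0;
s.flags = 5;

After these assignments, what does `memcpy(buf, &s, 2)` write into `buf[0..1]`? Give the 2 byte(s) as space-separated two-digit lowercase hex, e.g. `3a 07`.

d4 25

[14+:2] kind=3 & 0x3 = 0x3; word=0xc000
[11+:3] err=2 & 0x7 = 0x2; word=0xd000
[4+:7] state=66 & 0x7f = 0x42; word=0xd420
[3+:1] id=0 & 0x1 = 0x0; word=0xd420
[0+:3] flags=5 & 0x7 = 0x5; word=0xd425
word = 0xd425 → big-endian bytes:
  [0]=0xd4  [1]=0x25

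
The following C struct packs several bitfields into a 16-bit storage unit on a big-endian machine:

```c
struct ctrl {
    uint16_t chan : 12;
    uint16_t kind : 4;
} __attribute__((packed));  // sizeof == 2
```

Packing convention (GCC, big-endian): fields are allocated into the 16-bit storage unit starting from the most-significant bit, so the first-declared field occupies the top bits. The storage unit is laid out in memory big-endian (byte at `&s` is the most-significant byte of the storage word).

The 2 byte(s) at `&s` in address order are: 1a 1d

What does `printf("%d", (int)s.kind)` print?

13

[0]=0x1a [1]=0x1d (big-endian) → word 0x1a1d
chan [4+:12] = (word>>4) & 0xfff = 417
kind [0+:4] = (word>>0) & 0xf = 13  ←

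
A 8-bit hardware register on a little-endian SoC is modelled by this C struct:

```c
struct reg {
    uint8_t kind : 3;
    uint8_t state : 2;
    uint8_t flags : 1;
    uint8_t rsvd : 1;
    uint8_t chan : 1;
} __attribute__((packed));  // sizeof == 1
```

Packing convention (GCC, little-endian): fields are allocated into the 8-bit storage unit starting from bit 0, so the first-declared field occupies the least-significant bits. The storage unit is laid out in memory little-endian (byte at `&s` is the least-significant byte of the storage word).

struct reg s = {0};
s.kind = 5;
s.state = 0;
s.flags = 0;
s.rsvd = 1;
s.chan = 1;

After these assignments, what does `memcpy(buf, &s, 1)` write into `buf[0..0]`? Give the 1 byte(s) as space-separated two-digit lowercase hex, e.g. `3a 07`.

kind:3 = 5 → 0x5 << 0 → word 0x05
state:2 = 0 → 0x0 << 3 → word 0x05
flags:1 = 0 → 0x0 << 5 → word 0x05
rsvd:1 = 1 → 0x1 << 6 → word 0x45
chan:1 = 1 → 0x1 << 7 → word 0xc5
word = 0xc5 → little-endian bytes:
  [0]=0xc5

c5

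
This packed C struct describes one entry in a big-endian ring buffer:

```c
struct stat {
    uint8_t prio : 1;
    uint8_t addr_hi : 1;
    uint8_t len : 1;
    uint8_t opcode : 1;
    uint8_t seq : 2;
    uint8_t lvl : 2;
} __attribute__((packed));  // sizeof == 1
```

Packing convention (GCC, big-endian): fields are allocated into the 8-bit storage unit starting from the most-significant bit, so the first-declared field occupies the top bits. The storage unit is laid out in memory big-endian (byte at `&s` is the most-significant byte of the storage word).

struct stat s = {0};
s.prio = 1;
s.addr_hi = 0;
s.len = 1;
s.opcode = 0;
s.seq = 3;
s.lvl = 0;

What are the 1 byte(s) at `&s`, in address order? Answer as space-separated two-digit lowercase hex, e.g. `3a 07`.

ac

prio (1b) val=1 bits=0x1 at bit 7: 0x80
addr_hi (1b) val=0 bits=0x0 at bit 6: 0x80
len (1b) val=1 bits=0x1 at bit 5: 0xa0
opcode (1b) val=0 bits=0x0 at bit 4: 0xa0
seq (2b) val=3 bits=0x3 at bit 2: 0xac
lvl (2b) val=0 bits=0x0 at bit 0: 0xac
word = 0xac → big-endian bytes:
  [0]=0xac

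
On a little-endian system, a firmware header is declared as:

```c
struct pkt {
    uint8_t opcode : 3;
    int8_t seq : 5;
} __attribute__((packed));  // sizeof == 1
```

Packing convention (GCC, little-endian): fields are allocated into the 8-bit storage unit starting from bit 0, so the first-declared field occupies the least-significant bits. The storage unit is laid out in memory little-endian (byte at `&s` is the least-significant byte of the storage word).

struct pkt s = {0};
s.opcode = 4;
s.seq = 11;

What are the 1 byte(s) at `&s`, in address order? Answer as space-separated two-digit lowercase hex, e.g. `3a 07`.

opcode (3b) val=4 bits=0x4 at bit 0: 0x04
seq (5b) val=11 bits=0xb at bit 3: 0x5c
word = 0x5c → little-endian bytes:
  [0]=0x5c

5c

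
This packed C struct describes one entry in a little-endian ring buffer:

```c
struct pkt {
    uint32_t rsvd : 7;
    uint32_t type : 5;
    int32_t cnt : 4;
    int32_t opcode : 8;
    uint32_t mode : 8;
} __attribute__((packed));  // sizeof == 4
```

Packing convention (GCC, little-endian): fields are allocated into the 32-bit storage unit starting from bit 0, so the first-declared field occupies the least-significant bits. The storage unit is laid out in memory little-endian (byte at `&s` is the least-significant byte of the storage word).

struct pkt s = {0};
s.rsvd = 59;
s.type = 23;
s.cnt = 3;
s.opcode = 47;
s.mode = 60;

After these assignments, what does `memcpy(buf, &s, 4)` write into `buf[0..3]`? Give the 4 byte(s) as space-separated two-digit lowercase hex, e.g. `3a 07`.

rsvd:7 = 59 → 0x3b << 0 → word 0x0000003b
type:5 = 23 → 0x17 << 7 → word 0x00000bbb
cnt:4 = 3 → 0x3 << 12 → word 0x00003bbb
opcode:8 = 47 → 0x2f << 16 → word 0x002f3bbb
mode:8 = 60 → 0x3c << 24 → word 0x3c2f3bbb
word = 0x3c2f3bbb → little-endian bytes:
  [0]=0xbb  [1]=0x3b  [2]=0x2f  [3]=0x3c

bb 3b 2f 3c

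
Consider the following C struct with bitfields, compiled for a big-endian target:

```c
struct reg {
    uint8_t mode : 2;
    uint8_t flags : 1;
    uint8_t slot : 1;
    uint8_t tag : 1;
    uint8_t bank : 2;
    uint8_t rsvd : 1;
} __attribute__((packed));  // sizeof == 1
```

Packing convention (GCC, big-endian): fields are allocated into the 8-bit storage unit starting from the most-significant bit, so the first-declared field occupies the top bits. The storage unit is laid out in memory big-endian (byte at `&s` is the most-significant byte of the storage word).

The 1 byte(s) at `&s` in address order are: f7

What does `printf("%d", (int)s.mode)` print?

[0]=0xf7 (big-endian) → word 0xf7
mode:2 @ bit 6 → (0xf7>>6)&0x3 = 0x3  ←
flags:1 @ bit 5 → (0xf7>>5)&0x1 = 0x1
slot:1 @ bit 4 → (0xf7>>4)&0x1 = 0x1
tag:1 @ bit 3 → (0xf7>>3)&0x1 = 0x0
bank:2 @ bit 1 → (0xf7>>1)&0x3 = 0x3
rsvd:1 @ bit 0 → (0xf7>>0)&0x1 = 0x1

3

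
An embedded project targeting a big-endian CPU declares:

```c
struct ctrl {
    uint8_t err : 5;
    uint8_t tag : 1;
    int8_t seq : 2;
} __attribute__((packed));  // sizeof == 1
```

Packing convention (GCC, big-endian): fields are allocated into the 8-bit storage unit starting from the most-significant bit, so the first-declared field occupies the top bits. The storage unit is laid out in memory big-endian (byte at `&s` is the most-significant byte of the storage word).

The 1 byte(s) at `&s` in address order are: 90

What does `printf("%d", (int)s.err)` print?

[0]=0x90 (big-endian) → word 0x90
err [3+:5] = (word>>3) & 0x1f = 18  ←
tag [2+:1] = (word>>2) & 0x1 = 0
seq [0+:2] = (word>>0) & 0x3 = 0

18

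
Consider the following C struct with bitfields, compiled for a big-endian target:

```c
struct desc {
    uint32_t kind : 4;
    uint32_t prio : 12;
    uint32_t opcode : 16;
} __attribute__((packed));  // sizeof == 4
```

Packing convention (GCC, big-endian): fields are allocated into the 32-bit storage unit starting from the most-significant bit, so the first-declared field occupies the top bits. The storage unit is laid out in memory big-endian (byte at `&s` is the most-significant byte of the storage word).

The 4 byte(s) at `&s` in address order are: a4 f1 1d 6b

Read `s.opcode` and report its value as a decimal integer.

7531

[0]=0xa4 [1]=0xf1 [2]=0x1d [3]=0x6b (big-endian) → word 0xa4f11d6b
kind:4 @ bit 28 → (0xa4f11d6b>>28)&0xf = 0xa
prio:12 @ bit 16 → (0xa4f11d6b>>16)&0xfff = 0x4f1
opcode:16 @ bit 0 → (0xa4f11d6b>>0)&0xffff = 0x1d6b  ←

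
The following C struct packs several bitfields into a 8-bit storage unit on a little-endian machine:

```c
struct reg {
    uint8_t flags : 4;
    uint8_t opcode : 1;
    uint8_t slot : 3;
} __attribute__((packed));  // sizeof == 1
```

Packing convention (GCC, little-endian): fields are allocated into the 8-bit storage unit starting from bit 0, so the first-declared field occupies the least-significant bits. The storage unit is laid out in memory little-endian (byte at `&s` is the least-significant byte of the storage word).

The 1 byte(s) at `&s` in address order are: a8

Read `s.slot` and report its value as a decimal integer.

5

[0]=0xa8 (little-endian) → word 0xa8
flags:4 @ bit 0 → (0xa8>>0)&0xf = 0x8
opcode:1 @ bit 4 → (0xa8>>4)&0x1 = 0x0
slot:3 @ bit 5 → (0xa8>>5)&0x7 = 0x5  ←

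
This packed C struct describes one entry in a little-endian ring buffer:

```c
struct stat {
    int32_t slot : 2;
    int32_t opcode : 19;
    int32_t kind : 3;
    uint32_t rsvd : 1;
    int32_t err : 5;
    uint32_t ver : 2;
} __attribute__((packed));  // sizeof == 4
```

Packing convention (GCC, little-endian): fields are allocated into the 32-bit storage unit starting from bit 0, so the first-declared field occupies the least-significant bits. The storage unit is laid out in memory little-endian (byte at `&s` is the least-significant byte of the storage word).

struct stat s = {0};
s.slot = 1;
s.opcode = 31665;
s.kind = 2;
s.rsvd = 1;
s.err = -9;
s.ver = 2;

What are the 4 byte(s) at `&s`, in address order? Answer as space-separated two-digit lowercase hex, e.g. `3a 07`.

[0+:2] slot=1 & 0x3 = 0x1; word=0x00000001
[2+:19] opcode=31665 & 0x7ffff = 0x7bb1; word=0x0001eec5
[21+:3] kind=2 & 0x7 = 0x2; word=0x0041eec5
[24+:1] rsvd=1 & 0x1 = 0x1; word=0x0141eec5
[25+:5] err=-9 & 0x1f = 0x17; word=0x2f41eec5
[30+:2] ver=2 & 0x3 = 0x2; word=0xaf41eec5
word = 0xaf41eec5 → little-endian bytes:
  [0]=0xc5  [1]=0xee  [2]=0x41  [3]=0xaf

c5 ee 41 af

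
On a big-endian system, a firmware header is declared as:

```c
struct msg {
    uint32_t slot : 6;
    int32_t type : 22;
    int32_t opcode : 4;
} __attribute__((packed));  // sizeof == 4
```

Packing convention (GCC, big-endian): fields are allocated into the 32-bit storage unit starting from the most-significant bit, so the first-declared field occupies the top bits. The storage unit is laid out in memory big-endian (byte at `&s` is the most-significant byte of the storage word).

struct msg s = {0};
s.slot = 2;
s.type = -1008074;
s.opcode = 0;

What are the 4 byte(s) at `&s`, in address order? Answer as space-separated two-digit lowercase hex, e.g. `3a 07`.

0b 09 e3 60

slot (6b) val=2 bits=0x2 at bit 26: 0x08000000
type (22b) val=-1008074 bits=0x309e36 at bit 4: 0x0b09e360
opcode (4b) val=0 bits=0x0 at bit 0: 0x0b09e360
word = 0x0b09e360 → big-endian bytes:
  [0]=0x0b  [1]=0x09  [2]=0xe3  [3]=0x60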